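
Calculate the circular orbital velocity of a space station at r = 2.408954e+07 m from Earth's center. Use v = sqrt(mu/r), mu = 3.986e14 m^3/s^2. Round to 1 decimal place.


Step 1: mu / r = 3.986e14 / 2.408954e+07 = 16546600.7238
Step 2: v = sqrt(16546600.7238) = 4067.8 m/s

4067.8


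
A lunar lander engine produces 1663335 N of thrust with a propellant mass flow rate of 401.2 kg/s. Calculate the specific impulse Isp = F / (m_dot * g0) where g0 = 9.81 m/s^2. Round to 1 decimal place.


Step 1: m_dot * g0 = 401.2 * 9.81 = 3935.77
Step 2: Isp = 1663335 / 3935.77 = 422.6 s

422.6


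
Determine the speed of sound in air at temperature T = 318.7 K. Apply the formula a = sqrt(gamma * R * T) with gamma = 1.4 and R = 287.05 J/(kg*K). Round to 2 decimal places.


Step 1: gamma * R * T = 1.4 * 287.05 * 318.7 = 128075.969
Step 2: a = sqrt(128075.969) = 357.88 m/s

357.88


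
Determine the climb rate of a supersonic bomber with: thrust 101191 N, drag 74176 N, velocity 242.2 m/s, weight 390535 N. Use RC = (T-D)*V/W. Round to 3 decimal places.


Step 1: Excess thrust = T - D = 101191 - 74176 = 27015 N
Step 2: Excess power = 27015 * 242.2 = 6543033.0 W
Step 3: RC = 6543033.0 / 390535 = 16.754 m/s

16.754


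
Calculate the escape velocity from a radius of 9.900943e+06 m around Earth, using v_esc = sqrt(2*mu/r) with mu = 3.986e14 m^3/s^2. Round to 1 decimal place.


Step 1: 2*mu/r = 2 * 3.986e14 / 9.900943e+06 = 80517583.0221
Step 2: v_esc = sqrt(80517583.0221) = 8973.2 m/s

8973.2


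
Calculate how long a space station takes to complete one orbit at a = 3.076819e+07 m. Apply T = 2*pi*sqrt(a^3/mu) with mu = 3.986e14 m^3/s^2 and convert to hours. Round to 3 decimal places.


Step 1: a^3 / mu = 2.912768e+22 / 3.986e14 = 7.307495e+07
Step 2: sqrt(7.307495e+07) = 8548.389 s
Step 3: T = 2*pi * 8548.389 = 53711.11 s
Step 4: T in hours = 53711.11 / 3600 = 14.920 hours

14.920


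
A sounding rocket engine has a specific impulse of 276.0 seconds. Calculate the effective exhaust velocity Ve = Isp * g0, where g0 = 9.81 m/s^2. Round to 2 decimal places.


Step 1: Ve = Isp * g0 = 276.0 * 9.81
Step 2: Ve = 2707.56 m/s

2707.56


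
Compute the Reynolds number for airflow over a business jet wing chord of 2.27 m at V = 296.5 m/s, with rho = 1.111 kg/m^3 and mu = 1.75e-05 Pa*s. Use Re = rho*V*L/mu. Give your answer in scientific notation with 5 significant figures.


Step 1: Numerator = rho * V * L = 1.111 * 296.5 * 2.27 = 747.764105
Step 2: Re = 747.764105 / 1.75e-05
Step 3: Re = 4.2729e+07

4.2729e+07


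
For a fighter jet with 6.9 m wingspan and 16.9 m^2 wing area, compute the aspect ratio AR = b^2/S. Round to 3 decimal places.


Step 1: b^2 = 6.9^2 = 47.61
Step 2: AR = 47.61 / 16.9 = 2.817

2.817


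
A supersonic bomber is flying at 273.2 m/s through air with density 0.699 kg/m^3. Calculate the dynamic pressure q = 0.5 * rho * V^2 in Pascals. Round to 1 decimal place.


Step 1: V^2 = 273.2^2 = 74638.24
Step 2: q = 0.5 * 0.699 * 74638.24
Step 3: q = 26086.1 Pa

26086.1


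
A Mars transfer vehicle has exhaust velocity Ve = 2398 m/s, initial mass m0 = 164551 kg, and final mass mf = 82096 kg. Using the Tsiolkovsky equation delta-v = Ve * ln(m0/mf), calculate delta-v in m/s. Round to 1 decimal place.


Step 1: Mass ratio m0/mf = 164551 / 82096 = 2.004373
Step 2: ln(2.004373) = 0.695331
Step 3: delta-v = 2398 * 0.695331 = 1667.4 m/s

1667.4


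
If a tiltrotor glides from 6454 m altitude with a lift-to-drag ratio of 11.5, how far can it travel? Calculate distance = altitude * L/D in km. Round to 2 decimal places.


Step 1: Glide distance = altitude * L/D = 6454 * 11.5 = 74221.0 m
Step 2: Convert to km: 74221.0 / 1000 = 74.22 km

74.22


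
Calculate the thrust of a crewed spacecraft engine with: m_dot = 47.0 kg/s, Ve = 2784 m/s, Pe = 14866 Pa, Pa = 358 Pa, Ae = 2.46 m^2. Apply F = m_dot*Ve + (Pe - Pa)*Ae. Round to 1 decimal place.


Step 1: Momentum thrust = m_dot * Ve = 47.0 * 2784 = 130848.0 N
Step 2: Pressure thrust = (Pe - Pa) * Ae = (14866 - 358) * 2.46 = 35689.68 N
Step 3: Total thrust F = 130848.0 + 35689.68 = 166537.7 N

166537.7


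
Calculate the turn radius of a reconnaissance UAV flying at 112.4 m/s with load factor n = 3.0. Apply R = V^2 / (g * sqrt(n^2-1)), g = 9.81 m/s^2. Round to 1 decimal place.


Step 1: V^2 = 112.4^2 = 12633.76
Step 2: n^2 - 1 = 3.0^2 - 1 = 8.0
Step 3: sqrt(8.0) = 2.828427
Step 4: R = 12633.76 / (9.81 * 2.828427) = 455.3 m

455.3


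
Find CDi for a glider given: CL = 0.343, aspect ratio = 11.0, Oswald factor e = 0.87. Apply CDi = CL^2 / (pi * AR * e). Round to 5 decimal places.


Step 1: CL^2 = 0.343^2 = 0.117649
Step 2: pi * AR * e = 3.14159 * 11.0 * 0.87 = 30.065042
Step 3: CDi = 0.117649 / 30.065042 = 0.00391

0.00391


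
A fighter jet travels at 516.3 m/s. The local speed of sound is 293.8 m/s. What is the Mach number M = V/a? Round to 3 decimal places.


Step 1: M = V / a = 516.3 / 293.8
Step 2: M = 1.757

1.757


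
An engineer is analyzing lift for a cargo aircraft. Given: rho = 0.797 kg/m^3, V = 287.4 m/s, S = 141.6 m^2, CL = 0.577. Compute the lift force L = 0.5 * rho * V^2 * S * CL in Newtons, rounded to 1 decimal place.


Step 1: Calculate dynamic pressure q = 0.5 * 0.797 * 287.4^2 = 0.5 * 0.797 * 82598.76 = 32915.6059 Pa
Step 2: Multiply by wing area and lift coefficient: L = 32915.6059 * 141.6 * 0.577
Step 3: L = 4660849.7898 * 0.577 = 2689310.3 N

2689310.3


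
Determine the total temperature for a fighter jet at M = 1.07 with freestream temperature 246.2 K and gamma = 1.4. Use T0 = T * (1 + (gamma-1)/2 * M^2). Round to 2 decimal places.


Step 1: (gamma-1)/2 = 0.2
Step 2: M^2 = 1.1449
Step 3: 1 + 0.2 * 1.1449 = 1.22898
Step 4: T0 = 246.2 * 1.22898 = 302.57 K

302.57


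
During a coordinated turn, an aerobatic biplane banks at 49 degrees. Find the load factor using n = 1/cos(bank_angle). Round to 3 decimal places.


Step 1: Convert 49 degrees to radians = 0.855211
Step 2: cos(49 deg) = 0.656059
Step 3: n = 1 / 0.656059 = 1.524

1.524


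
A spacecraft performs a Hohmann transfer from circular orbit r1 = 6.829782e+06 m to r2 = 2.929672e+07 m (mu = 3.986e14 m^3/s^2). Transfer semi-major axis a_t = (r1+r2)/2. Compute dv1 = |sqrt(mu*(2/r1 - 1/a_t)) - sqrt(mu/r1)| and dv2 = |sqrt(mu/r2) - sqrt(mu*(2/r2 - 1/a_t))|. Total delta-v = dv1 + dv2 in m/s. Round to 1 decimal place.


Step 1: Transfer semi-major axis a_t = (6.829782e+06 + 2.929672e+07) / 2 = 1.806325e+07 m
Step 2: v1 (circular at r1) = sqrt(mu/r1) = 7639.51 m/s
Step 3: v_t1 = sqrt(mu*(2/r1 - 1/a_t)) = 9729.19 m/s
Step 4: dv1 = |9729.19 - 7639.51| = 2089.69 m/s
Step 5: v2 (circular at r2) = 3688.58 m/s, v_t2 = 2268.11 m/s
Step 6: dv2 = |3688.58 - 2268.11| = 1420.47 m/s
Step 7: Total delta-v = 2089.69 + 1420.47 = 3510.2 m/s

3510.2


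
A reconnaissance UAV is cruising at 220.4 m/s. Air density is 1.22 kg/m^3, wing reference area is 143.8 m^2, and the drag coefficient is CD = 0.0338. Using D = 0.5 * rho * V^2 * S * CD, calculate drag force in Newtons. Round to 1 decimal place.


Step 1: Dynamic pressure q = 0.5 * 1.22 * 220.4^2 = 29631.4576 Pa
Step 2: Drag D = q * S * CD = 29631.4576 * 143.8 * 0.0338
Step 3: D = 144021.9 N

144021.9


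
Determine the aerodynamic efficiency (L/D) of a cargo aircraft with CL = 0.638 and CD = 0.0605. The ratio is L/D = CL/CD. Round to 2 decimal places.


Step 1: L/D = CL / CD = 0.638 / 0.0605
Step 2: L/D = 10.55

10.55


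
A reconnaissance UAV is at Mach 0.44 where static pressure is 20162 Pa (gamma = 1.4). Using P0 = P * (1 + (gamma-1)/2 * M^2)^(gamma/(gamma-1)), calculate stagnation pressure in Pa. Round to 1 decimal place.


Step 1: (gamma-1)/2 * M^2 = 0.2 * 0.1936 = 0.03872
Step 2: 1 + 0.03872 = 1.03872
Step 3: Exponent gamma/(gamma-1) = 3.5
Step 4: P0 = 20162 * 1.03872^3.5 = 23029.2 Pa

23029.2


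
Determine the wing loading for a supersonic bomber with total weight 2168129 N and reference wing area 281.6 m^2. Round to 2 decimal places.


Step 1: Wing loading = W / S = 2168129 / 281.6
Step 2: Wing loading = 7699.32 N/m^2

7699.32


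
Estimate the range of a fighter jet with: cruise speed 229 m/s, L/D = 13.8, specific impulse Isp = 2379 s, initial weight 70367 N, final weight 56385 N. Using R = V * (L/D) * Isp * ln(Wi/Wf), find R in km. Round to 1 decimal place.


Step 1: Coefficient = V * (L/D) * Isp = 229 * 13.8 * 2379 = 7518115.8 m
Step 2: Wi/Wf = 70367 / 56385 = 1.247974
Step 3: ln(1.247974) = 0.221521
Step 4: R = 7518115.8 * 0.221521 = 1665422.3 m = 1665.4 km

1665.4


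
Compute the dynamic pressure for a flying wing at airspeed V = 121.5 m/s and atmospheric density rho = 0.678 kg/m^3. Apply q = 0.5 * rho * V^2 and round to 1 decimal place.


Step 1: V^2 = 121.5^2 = 14762.25
Step 2: q = 0.5 * 0.678 * 14762.25
Step 3: q = 5004.4 Pa

5004.4


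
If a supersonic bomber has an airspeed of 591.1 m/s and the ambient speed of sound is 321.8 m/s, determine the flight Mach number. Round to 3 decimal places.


Step 1: M = V / a = 591.1 / 321.8
Step 2: M = 1.837

1.837


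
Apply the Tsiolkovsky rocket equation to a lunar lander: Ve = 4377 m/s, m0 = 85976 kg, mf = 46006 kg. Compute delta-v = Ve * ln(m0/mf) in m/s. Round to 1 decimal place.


Step 1: Mass ratio m0/mf = 85976 / 46006 = 1.8688
Step 2: ln(1.8688) = 0.625296
Step 3: delta-v = 4377 * 0.625296 = 2736.9 m/s

2736.9


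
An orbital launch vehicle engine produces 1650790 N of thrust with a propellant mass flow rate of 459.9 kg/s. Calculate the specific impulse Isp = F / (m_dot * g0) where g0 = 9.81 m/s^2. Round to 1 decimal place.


Step 1: m_dot * g0 = 459.9 * 9.81 = 4511.62
Step 2: Isp = 1650790 / 4511.62 = 365.9 s

365.9


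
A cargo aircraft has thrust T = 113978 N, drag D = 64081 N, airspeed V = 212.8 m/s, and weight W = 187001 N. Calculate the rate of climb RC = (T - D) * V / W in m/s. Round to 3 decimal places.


Step 1: Excess thrust = T - D = 113978 - 64081 = 49897 N
Step 2: Excess power = 49897 * 212.8 = 10618081.6 W
Step 3: RC = 10618081.6 / 187001 = 56.781 m/s

56.781


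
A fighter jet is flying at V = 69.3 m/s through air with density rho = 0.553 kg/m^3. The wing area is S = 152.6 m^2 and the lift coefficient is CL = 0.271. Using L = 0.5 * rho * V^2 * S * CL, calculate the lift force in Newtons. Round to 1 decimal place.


Step 1: Calculate dynamic pressure q = 0.5 * 0.553 * 69.3^2 = 0.5 * 0.553 * 4802.49 = 1327.8885 Pa
Step 2: Multiply by wing area and lift coefficient: L = 1327.8885 * 152.6 * 0.271
Step 3: L = 202635.7828 * 0.271 = 54914.3 N

54914.3


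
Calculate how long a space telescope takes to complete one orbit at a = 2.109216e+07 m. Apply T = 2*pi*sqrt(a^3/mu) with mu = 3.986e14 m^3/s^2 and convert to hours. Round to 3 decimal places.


Step 1: a^3 / mu = 9.383464e+21 / 3.986e14 = 2.354105e+07
Step 2: sqrt(2.354105e+07) = 4851.9123 s
Step 3: T = 2*pi * 4851.9123 = 30485.46 s
Step 4: T in hours = 30485.46 / 3600 = 8.468 hours

8.468


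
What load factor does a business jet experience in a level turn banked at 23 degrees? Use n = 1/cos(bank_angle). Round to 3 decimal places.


Step 1: Convert 23 degrees to radians = 0.401426
Step 2: cos(23 deg) = 0.920505
Step 3: n = 1 / 0.920505 = 1.086

1.086


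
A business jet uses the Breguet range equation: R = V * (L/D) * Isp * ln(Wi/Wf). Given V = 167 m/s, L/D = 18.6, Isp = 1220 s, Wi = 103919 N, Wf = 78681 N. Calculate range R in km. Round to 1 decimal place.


Step 1: Coefficient = V * (L/D) * Isp = 167 * 18.6 * 1220 = 3789564.0 m
Step 2: Wi/Wf = 103919 / 78681 = 1.320764
Step 3: ln(1.320764) = 0.27821
Step 4: R = 3789564.0 * 0.27821 = 1054294.8 m = 1054.3 km

1054.3


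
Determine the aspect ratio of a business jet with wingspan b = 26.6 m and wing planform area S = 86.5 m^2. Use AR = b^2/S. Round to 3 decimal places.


Step 1: b^2 = 26.6^2 = 707.56
Step 2: AR = 707.56 / 86.5 = 8.180

8.180


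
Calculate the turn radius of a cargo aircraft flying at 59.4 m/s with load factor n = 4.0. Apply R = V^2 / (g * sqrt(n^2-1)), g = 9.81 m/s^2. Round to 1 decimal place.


Step 1: V^2 = 59.4^2 = 3528.36
Step 2: n^2 - 1 = 4.0^2 - 1 = 15.0
Step 3: sqrt(15.0) = 3.872983
Step 4: R = 3528.36 / (9.81 * 3.872983) = 92.9 m

92.9


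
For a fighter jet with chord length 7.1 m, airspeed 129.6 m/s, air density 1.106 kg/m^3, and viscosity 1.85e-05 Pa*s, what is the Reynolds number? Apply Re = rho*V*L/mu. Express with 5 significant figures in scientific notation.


Step 1: Numerator = rho * V * L = 1.106 * 129.6 * 7.1 = 1017.69696
Step 2: Re = 1017.69696 / 1.85e-05
Step 3: Re = 5.5011e+07

5.5011e+07


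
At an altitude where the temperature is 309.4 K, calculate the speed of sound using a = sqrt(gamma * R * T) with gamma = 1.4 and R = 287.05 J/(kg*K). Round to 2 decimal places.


Step 1: gamma * R * T = 1.4 * 287.05 * 309.4 = 124338.578
Step 2: a = sqrt(124338.578) = 352.62 m/s

352.62


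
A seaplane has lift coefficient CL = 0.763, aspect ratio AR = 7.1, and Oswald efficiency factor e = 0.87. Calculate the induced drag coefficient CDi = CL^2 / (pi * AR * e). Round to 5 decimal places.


Step 1: CL^2 = 0.763^2 = 0.582169
Step 2: pi * AR * e = 3.14159 * 7.1 * 0.87 = 19.405618
Step 3: CDi = 0.582169 / 19.405618 = 0.03000

0.03000


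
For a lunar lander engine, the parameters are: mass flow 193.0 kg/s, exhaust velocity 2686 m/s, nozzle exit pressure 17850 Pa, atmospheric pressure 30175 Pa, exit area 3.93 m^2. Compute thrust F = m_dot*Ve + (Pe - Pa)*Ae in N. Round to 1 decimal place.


Step 1: Momentum thrust = m_dot * Ve = 193.0 * 2686 = 518398.0 N
Step 2: Pressure thrust = (Pe - Pa) * Ae = (17850 - 30175) * 3.93 = -48437.25 N
Step 3: Total thrust F = 518398.0 + -48437.25 = 469960.8 N

469960.8


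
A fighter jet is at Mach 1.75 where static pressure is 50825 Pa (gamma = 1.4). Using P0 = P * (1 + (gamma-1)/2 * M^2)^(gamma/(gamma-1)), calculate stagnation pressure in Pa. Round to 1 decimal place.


Step 1: (gamma-1)/2 * M^2 = 0.2 * 3.0625 = 0.6125
Step 2: 1 + 0.6125 = 1.6125
Step 3: Exponent gamma/(gamma-1) = 3.5
Step 4: P0 = 50825 * 1.6125^3.5 = 270599.1 Pa

270599.1


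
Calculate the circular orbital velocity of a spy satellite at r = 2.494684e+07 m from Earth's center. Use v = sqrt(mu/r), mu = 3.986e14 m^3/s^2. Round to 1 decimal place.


Step 1: mu / r = 3.986e14 / 2.494684e+07 = 15977975.5672
Step 2: v = sqrt(15977975.5672) = 3997.2 m/s

3997.2


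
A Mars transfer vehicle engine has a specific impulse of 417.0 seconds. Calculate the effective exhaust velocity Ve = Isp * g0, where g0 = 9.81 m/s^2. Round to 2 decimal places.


Step 1: Ve = Isp * g0 = 417.0 * 9.81
Step 2: Ve = 4090.77 m/s

4090.77


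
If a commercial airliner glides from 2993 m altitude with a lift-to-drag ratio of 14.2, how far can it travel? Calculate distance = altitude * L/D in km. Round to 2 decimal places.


Step 1: Glide distance = altitude * L/D = 2993 * 14.2 = 42500.6 m
Step 2: Convert to km: 42500.6 / 1000 = 42.50 km

42.50


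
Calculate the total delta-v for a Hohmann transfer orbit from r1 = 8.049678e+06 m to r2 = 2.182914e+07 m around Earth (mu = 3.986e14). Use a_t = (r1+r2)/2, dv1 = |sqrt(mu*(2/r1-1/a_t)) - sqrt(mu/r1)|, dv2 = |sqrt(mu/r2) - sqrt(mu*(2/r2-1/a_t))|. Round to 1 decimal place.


Step 1: Transfer semi-major axis a_t = (8.049678e+06 + 2.182914e+07) / 2 = 1.493941e+07 m
Step 2: v1 (circular at r1) = sqrt(mu/r1) = 7036.87 m/s
Step 3: v_t1 = sqrt(mu*(2/r1 - 1/a_t)) = 8506.11 m/s
Step 4: dv1 = |8506.11 - 7036.87| = 1469.24 m/s
Step 5: v2 (circular at r2) = 4273.17 m/s, v_t2 = 3136.7 m/s
Step 6: dv2 = |4273.17 - 3136.7| = 1136.47 m/s
Step 7: Total delta-v = 1469.24 + 1136.47 = 2605.7 m/s

2605.7


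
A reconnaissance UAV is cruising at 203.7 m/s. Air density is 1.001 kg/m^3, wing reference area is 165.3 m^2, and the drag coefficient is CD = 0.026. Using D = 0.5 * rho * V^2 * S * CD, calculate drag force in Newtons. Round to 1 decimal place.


Step 1: Dynamic pressure q = 0.5 * 1.001 * 203.7^2 = 20767.5918 Pa
Step 2: Drag D = q * S * CD = 20767.5918 * 165.3 * 0.026
Step 3: D = 89255.0 N

89255.0


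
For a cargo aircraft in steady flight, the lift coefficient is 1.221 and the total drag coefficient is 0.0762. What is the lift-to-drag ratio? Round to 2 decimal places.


Step 1: L/D = CL / CD = 1.221 / 0.0762
Step 2: L/D = 16.02

16.02


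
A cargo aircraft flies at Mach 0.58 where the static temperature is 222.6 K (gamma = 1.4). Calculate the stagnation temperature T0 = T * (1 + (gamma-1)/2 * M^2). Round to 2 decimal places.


Step 1: (gamma-1)/2 = 0.2
Step 2: M^2 = 0.3364
Step 3: 1 + 0.2 * 0.3364 = 1.06728
Step 4: T0 = 222.6 * 1.06728 = 237.58 K

237.58


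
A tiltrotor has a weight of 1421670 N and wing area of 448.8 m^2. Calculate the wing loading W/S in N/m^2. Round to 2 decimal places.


Step 1: Wing loading = W / S = 1421670 / 448.8
Step 2: Wing loading = 3167.71 N/m^2

3167.71


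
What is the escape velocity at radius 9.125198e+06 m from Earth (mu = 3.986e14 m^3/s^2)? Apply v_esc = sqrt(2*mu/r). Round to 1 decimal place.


Step 1: 2*mu/r = 2 * 3.986e14 / 9.125198e+06 = 87362487.9153
Step 2: v_esc = sqrt(87362487.9153) = 9346.8 m/s

9346.8


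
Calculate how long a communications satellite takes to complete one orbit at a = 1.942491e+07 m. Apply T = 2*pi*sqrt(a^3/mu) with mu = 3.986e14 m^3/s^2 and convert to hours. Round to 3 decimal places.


Step 1: a^3 / mu = 7.329546e+21 / 3.986e14 = 1.838822e+07
Step 2: sqrt(1.838822e+07) = 4288.1491 s
Step 3: T = 2*pi * 4288.1491 = 26943.24 s
Step 4: T in hours = 26943.24 / 3600 = 7.484 hours

7.484


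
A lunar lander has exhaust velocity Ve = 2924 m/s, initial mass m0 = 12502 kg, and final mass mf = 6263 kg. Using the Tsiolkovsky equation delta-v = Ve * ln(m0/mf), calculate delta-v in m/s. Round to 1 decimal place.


Step 1: Mass ratio m0/mf = 12502 / 6263 = 1.996168
Step 2: ln(1.996168) = 0.691229
Step 3: delta-v = 2924 * 0.691229 = 2021.2 m/s

2021.2


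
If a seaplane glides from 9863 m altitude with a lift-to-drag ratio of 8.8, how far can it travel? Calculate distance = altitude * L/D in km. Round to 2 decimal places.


Step 1: Glide distance = altitude * L/D = 9863 * 8.8 = 86794.4 m
Step 2: Convert to km: 86794.4 / 1000 = 86.79 km

86.79


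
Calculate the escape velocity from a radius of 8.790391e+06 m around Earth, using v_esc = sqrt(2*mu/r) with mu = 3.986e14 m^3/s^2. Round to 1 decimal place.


Step 1: 2*mu/r = 2 * 3.986e14 / 8.790391e+06 = 90689936.318
Step 2: v_esc = sqrt(90689936.318) = 9523.1 m/s

9523.1


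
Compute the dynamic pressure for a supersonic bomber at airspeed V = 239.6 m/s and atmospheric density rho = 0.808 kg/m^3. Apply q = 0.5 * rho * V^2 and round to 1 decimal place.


Step 1: V^2 = 239.6^2 = 57408.16
Step 2: q = 0.5 * 0.808 * 57408.16
Step 3: q = 23192.9 Pa

23192.9


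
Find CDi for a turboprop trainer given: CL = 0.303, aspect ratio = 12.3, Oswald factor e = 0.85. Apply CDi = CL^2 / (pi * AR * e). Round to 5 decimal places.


Step 1: CL^2 = 0.303^2 = 0.091809
Step 2: pi * AR * e = 3.14159 * 12.3 * 0.85 = 32.845351
Step 3: CDi = 0.091809 / 32.845351 = 0.00280

0.00280


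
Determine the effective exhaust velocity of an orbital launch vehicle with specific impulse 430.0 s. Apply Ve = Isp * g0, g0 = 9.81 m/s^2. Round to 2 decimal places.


Step 1: Ve = Isp * g0 = 430.0 * 9.81
Step 2: Ve = 4218.30 m/s

4218.30


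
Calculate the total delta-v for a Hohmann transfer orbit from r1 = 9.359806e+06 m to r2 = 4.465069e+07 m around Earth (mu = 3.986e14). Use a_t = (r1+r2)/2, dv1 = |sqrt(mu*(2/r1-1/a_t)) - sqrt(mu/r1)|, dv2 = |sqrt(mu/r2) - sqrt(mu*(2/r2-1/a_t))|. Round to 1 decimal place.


Step 1: Transfer semi-major axis a_t = (9.359806e+06 + 4.465069e+07) / 2 = 2.700525e+07 m
Step 2: v1 (circular at r1) = sqrt(mu/r1) = 6525.82 m/s
Step 3: v_t1 = sqrt(mu*(2/r1 - 1/a_t)) = 8391.22 m/s
Step 4: dv1 = |8391.22 - 6525.82| = 1865.4 m/s
Step 5: v2 (circular at r2) = 2987.82 m/s, v_t2 = 1758.99 m/s
Step 6: dv2 = |2987.82 - 1758.99| = 1228.83 m/s
Step 7: Total delta-v = 1865.4 + 1228.83 = 3094.2 m/s

3094.2


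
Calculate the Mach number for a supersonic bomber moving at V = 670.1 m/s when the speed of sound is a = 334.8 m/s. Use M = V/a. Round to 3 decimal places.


Step 1: M = V / a = 670.1 / 334.8
Step 2: M = 2.001

2.001


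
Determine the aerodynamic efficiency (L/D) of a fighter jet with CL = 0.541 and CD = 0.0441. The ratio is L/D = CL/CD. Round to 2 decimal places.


Step 1: L/D = CL / CD = 0.541 / 0.0441
Step 2: L/D = 12.27

12.27


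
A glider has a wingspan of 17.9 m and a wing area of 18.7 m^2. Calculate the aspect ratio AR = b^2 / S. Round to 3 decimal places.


Step 1: b^2 = 17.9^2 = 320.41
Step 2: AR = 320.41 / 18.7 = 17.134

17.134


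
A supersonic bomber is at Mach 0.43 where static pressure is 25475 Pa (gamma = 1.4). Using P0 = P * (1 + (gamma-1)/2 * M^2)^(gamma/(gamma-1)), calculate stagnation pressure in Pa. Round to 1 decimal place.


Step 1: (gamma-1)/2 * M^2 = 0.2 * 0.1849 = 0.03698
Step 2: 1 + 0.03698 = 1.03698
Step 3: Exponent gamma/(gamma-1) = 3.5
Step 4: P0 = 25475 * 1.03698^3.5 = 28927.5 Pa

28927.5


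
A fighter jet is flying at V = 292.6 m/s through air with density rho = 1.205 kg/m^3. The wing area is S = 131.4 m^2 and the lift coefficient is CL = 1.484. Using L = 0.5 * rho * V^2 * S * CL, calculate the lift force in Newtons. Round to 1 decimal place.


Step 1: Calculate dynamic pressure q = 0.5 * 1.205 * 292.6^2 = 0.5 * 1.205 * 85614.76 = 51582.8929 Pa
Step 2: Multiply by wing area and lift coefficient: L = 51582.8929 * 131.4 * 1.484
Step 3: L = 6777992.1271 * 1.484 = 10058540.3 N

10058540.3


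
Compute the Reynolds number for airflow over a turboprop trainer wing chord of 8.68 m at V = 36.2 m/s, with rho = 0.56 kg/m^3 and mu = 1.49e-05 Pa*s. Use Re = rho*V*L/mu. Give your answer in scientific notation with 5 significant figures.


Step 1: Numerator = rho * V * L = 0.56 * 36.2 * 8.68 = 175.96096
Step 2: Re = 175.96096 / 1.49e-05
Step 3: Re = 1.1809e+07

1.1809e+07


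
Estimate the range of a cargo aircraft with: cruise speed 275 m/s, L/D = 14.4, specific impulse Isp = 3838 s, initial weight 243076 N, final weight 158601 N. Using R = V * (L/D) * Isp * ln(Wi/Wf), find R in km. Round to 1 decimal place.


Step 1: Coefficient = V * (L/D) * Isp = 275 * 14.4 * 3838 = 15198480.0 m
Step 2: Wi/Wf = 243076 / 158601 = 1.532626
Step 3: ln(1.532626) = 0.426983
Step 4: R = 15198480.0 * 0.426983 = 6489485.6 m = 6489.5 km

6489.5


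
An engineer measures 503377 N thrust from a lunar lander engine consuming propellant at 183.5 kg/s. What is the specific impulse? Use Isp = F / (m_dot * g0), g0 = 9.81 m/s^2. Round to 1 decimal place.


Step 1: m_dot * g0 = 183.5 * 9.81 = 1800.13
Step 2: Isp = 503377 / 1800.13 = 279.6 s

279.6


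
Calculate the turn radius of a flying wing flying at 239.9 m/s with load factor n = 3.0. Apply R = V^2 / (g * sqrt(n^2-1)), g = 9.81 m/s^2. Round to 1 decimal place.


Step 1: V^2 = 239.9^2 = 57552.01
Step 2: n^2 - 1 = 3.0^2 - 1 = 8.0
Step 3: sqrt(8.0) = 2.828427
Step 4: R = 57552.01 / (9.81 * 2.828427) = 2074.2 m

2074.2


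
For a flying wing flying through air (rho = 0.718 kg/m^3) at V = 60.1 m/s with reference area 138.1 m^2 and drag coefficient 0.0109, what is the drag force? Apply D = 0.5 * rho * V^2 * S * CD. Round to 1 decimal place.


Step 1: Dynamic pressure q = 0.5 * 0.718 * 60.1^2 = 1296.7116 Pa
Step 2: Drag D = q * S * CD = 1296.7116 * 138.1 * 0.0109
Step 3: D = 1951.9 N

1951.9


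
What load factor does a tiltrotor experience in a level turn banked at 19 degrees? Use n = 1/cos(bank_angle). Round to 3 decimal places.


Step 1: Convert 19 degrees to radians = 0.331613
Step 2: cos(19 deg) = 0.945519
Step 3: n = 1 / 0.945519 = 1.058

1.058


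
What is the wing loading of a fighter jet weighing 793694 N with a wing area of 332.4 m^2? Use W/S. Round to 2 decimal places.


Step 1: Wing loading = W / S = 793694 / 332.4
Step 2: Wing loading = 2387.77 N/m^2

2387.77


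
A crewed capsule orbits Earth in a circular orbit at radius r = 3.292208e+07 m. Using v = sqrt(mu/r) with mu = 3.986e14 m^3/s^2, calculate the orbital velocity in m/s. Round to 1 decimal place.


Step 1: mu / r = 3.986e14 / 3.292208e+07 = 12107375.9617
Step 2: v = sqrt(12107375.9617) = 3479.6 m/s

3479.6


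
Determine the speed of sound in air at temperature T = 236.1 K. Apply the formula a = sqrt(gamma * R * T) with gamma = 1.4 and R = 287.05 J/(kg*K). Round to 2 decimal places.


Step 1: gamma * R * T = 1.4 * 287.05 * 236.1 = 94881.507
Step 2: a = sqrt(94881.507) = 308.03 m/s

308.03


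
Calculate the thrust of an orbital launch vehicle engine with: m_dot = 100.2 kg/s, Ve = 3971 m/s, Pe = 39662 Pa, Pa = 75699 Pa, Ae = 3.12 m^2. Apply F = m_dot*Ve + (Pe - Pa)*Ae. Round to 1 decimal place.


Step 1: Momentum thrust = m_dot * Ve = 100.2 * 3971 = 397894.2 N
Step 2: Pressure thrust = (Pe - Pa) * Ae = (39662 - 75699) * 3.12 = -112435.44 N
Step 3: Total thrust F = 397894.2 + -112435.44 = 285458.8 N

285458.8


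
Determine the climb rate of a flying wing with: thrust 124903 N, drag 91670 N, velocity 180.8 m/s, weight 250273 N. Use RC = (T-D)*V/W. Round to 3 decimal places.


Step 1: Excess thrust = T - D = 124903 - 91670 = 33233 N
Step 2: Excess power = 33233 * 180.8 = 6008526.4 W
Step 3: RC = 6008526.4 / 250273 = 24.008 m/s

24.008


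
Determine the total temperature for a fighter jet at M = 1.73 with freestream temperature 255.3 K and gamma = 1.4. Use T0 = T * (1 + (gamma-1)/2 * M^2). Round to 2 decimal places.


Step 1: (gamma-1)/2 = 0.2
Step 2: M^2 = 2.9929
Step 3: 1 + 0.2 * 2.9929 = 1.59858
Step 4: T0 = 255.3 * 1.59858 = 408.12 K

408.12


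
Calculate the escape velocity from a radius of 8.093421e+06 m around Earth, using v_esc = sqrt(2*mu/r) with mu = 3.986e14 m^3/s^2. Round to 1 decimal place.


Step 1: 2*mu/r = 2 * 3.986e14 / 8.093421e+06 = 98499756.7778
Step 2: v_esc = sqrt(98499756.7778) = 9924.7 m/s

9924.7


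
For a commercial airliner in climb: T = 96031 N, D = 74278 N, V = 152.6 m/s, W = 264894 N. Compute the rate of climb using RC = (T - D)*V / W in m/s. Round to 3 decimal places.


Step 1: Excess thrust = T - D = 96031 - 74278 = 21753 N
Step 2: Excess power = 21753 * 152.6 = 3319507.8 W
Step 3: RC = 3319507.8 / 264894 = 12.531 m/s

12.531


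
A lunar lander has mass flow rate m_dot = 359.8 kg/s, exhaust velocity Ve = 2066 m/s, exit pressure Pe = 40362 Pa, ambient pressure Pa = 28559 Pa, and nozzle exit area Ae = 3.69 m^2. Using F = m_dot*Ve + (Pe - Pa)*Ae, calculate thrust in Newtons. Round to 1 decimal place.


Step 1: Momentum thrust = m_dot * Ve = 359.8 * 2066 = 743346.8 N
Step 2: Pressure thrust = (Pe - Pa) * Ae = (40362 - 28559) * 3.69 = 43553.07 N
Step 3: Total thrust F = 743346.8 + 43553.07 = 786899.9 N

786899.9


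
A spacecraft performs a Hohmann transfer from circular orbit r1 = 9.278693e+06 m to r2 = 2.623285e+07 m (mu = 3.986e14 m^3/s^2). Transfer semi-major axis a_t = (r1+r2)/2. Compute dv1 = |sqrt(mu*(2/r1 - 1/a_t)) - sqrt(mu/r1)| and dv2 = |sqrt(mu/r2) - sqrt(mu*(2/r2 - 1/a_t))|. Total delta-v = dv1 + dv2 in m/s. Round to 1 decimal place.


Step 1: Transfer semi-major axis a_t = (9.278693e+06 + 2.623285e+07) / 2 = 1.775577e+07 m
Step 2: v1 (circular at r1) = sqrt(mu/r1) = 6554.28 m/s
Step 3: v_t1 = sqrt(mu*(2/r1 - 1/a_t)) = 7966.7 m/s
Step 4: dv1 = |7966.7 - 6554.28| = 1412.41 m/s
Step 5: v2 (circular at r2) = 3898.04 m/s, v_t2 = 2817.86 m/s
Step 6: dv2 = |3898.04 - 2817.86| = 1080.18 m/s
Step 7: Total delta-v = 1412.41 + 1080.18 = 2492.6 m/s

2492.6


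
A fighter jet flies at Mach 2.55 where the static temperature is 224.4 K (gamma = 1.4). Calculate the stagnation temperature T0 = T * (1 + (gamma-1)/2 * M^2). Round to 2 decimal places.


Step 1: (gamma-1)/2 = 0.2
Step 2: M^2 = 6.5025
Step 3: 1 + 0.2 * 6.5025 = 2.3005
Step 4: T0 = 224.4 * 2.3005 = 516.23 K

516.23


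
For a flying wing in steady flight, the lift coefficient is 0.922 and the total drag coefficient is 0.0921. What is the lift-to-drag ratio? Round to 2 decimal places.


Step 1: L/D = CL / CD = 0.922 / 0.0921
Step 2: L/D = 10.01

10.01


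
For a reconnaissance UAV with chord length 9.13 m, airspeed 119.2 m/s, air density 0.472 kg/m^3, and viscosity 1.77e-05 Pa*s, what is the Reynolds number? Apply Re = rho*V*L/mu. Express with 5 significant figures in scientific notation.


Step 1: Numerator = rho * V * L = 0.472 * 119.2 * 9.13 = 513.675712
Step 2: Re = 513.675712 / 1.77e-05
Step 3: Re = 2.9021e+07

2.9021e+07


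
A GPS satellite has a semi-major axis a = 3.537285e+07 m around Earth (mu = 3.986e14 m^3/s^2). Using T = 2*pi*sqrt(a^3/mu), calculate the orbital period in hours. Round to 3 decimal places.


Step 1: a^3 / mu = 4.425987e+22 / 3.986e14 = 1.110383e+08
Step 2: sqrt(1.110383e+08) = 10537.4719 s
Step 3: T = 2*pi * 10537.4719 = 66208.89 s
Step 4: T in hours = 66208.89 / 3600 = 18.391 hours

18.391


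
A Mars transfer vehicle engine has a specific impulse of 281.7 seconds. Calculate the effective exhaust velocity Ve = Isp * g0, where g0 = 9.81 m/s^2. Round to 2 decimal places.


Step 1: Ve = Isp * g0 = 281.7 * 9.81
Step 2: Ve = 2763.48 m/s

2763.48


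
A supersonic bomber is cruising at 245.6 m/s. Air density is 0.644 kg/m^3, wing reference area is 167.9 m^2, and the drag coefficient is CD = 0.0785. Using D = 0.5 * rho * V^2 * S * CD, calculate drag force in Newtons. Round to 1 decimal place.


Step 1: Dynamic pressure q = 0.5 * 0.644 * 245.6^2 = 19422.8339 Pa
Step 2: Drag D = q * S * CD = 19422.8339 * 167.9 * 0.0785
Step 3: D = 255995.9 N

255995.9


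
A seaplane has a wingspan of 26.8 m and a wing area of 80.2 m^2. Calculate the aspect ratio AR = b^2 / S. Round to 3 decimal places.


Step 1: b^2 = 26.8^2 = 718.24
Step 2: AR = 718.24 / 80.2 = 8.956

8.956


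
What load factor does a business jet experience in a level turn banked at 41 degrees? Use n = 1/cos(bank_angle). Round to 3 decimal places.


Step 1: Convert 41 degrees to radians = 0.715585
Step 2: cos(41 deg) = 0.75471
Step 3: n = 1 / 0.75471 = 1.325

1.325


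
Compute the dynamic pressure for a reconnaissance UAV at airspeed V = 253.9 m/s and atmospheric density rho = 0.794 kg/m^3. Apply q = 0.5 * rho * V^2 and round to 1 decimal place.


Step 1: V^2 = 253.9^2 = 64465.21
Step 2: q = 0.5 * 0.794 * 64465.21
Step 3: q = 25592.7 Pa

25592.7


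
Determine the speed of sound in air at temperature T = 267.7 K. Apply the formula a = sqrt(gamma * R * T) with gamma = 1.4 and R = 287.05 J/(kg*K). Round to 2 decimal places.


Step 1: gamma * R * T = 1.4 * 287.05 * 267.7 = 107580.599
Step 2: a = sqrt(107580.599) = 327.99 m/s

327.99


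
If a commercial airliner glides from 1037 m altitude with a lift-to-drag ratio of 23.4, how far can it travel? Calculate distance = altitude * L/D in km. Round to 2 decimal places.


Step 1: Glide distance = altitude * L/D = 1037 * 23.4 = 24265.8 m
Step 2: Convert to km: 24265.8 / 1000 = 24.27 km

24.27


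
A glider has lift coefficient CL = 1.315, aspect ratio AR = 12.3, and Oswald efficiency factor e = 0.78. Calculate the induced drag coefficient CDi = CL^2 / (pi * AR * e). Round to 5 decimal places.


Step 1: CL^2 = 1.315^2 = 1.729225
Step 2: pi * AR * e = 3.14159 * 12.3 * 0.78 = 30.14044
Step 3: CDi = 1.729225 / 30.14044 = 0.05737

0.05737


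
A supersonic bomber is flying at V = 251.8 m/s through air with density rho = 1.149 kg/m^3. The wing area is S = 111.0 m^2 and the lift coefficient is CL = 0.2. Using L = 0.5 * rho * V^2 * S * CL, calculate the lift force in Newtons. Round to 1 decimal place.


Step 1: Calculate dynamic pressure q = 0.5 * 1.149 * 251.8^2 = 0.5 * 1.149 * 63403.24 = 36425.1614 Pa
Step 2: Multiply by wing area and lift coefficient: L = 36425.1614 * 111.0 * 0.2
Step 3: L = 4043192.9132 * 0.2 = 808638.6 N

808638.6


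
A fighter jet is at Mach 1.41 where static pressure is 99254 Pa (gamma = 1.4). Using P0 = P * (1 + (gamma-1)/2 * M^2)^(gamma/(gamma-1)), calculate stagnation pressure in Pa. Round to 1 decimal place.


Step 1: (gamma-1)/2 * M^2 = 0.2 * 1.9881 = 0.39762
Step 2: 1 + 0.39762 = 1.39762
Step 3: Exponent gamma/(gamma-1) = 3.5
Step 4: P0 = 99254 * 1.39762^3.5 = 320339.1 Pa

320339.1


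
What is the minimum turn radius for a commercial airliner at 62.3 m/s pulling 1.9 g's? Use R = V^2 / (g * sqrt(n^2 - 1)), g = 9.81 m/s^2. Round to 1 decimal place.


Step 1: V^2 = 62.3^2 = 3881.29
Step 2: n^2 - 1 = 1.9^2 - 1 = 2.61
Step 3: sqrt(2.61) = 1.615549
Step 4: R = 3881.29 / (9.81 * 1.615549) = 244.9 m

244.9


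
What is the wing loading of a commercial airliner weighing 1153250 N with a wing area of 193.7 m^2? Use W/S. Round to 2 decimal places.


Step 1: Wing loading = W / S = 1153250 / 193.7
Step 2: Wing loading = 5953.79 N/m^2

5953.79


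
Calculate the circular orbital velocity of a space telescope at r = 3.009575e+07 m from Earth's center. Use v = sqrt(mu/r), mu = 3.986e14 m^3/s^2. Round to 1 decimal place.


Step 1: mu / r = 3.986e14 / 3.009575e+07 = 13244394.9727
Step 2: v = sqrt(13244394.9727) = 3639.3 m/s

3639.3


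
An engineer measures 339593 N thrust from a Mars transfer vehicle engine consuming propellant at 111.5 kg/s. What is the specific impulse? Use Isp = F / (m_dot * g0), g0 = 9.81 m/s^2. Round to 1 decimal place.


Step 1: m_dot * g0 = 111.5 * 9.81 = 1093.82
Step 2: Isp = 339593 / 1093.82 = 310.5 s

310.5


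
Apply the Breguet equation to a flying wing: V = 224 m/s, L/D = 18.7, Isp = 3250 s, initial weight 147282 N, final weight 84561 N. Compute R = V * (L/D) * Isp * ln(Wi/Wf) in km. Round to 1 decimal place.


Step 1: Coefficient = V * (L/D) * Isp = 224 * 18.7 * 3250 = 13613600.0 m
Step 2: Wi/Wf = 147282 / 84561 = 1.741725
Step 3: ln(1.741725) = 0.554876
Step 4: R = 13613600.0 * 0.554876 = 7553859.2 m = 7553.9 km

7553.9


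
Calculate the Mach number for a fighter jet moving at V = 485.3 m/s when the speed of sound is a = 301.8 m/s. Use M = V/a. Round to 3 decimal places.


Step 1: M = V / a = 485.3 / 301.8
Step 2: M = 1.608

1.608


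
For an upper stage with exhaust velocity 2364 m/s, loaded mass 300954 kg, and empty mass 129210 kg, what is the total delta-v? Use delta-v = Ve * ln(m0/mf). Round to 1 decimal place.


Step 1: Mass ratio m0/mf = 300954 / 129210 = 2.329185
Step 2: ln(2.329185) = 0.845518
Step 3: delta-v = 2364 * 0.845518 = 1998.8 m/s

1998.8


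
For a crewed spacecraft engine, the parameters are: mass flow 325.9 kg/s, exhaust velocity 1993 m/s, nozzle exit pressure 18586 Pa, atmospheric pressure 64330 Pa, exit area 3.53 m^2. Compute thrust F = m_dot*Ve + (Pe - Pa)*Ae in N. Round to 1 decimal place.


Step 1: Momentum thrust = m_dot * Ve = 325.9 * 1993 = 649518.7 N
Step 2: Pressure thrust = (Pe - Pa) * Ae = (18586 - 64330) * 3.53 = -161476.32 N
Step 3: Total thrust F = 649518.7 + -161476.32 = 488042.4 N

488042.4


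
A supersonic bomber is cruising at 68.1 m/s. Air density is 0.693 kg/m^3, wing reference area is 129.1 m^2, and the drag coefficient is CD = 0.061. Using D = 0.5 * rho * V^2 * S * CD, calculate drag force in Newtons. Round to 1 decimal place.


Step 1: Dynamic pressure q = 0.5 * 0.693 * 68.1^2 = 1606.9319 Pa
Step 2: Drag D = q * S * CD = 1606.9319 * 129.1 * 0.061
Step 3: D = 12654.7 N

12654.7


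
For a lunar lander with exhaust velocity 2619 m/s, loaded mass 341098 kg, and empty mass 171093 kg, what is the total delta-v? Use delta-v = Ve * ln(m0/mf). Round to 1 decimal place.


Step 1: Mass ratio m0/mf = 341098 / 171093 = 1.993641
Step 2: ln(1.993641) = 0.689963
Step 3: delta-v = 2619 * 0.689963 = 1807.0 m/s

1807.0


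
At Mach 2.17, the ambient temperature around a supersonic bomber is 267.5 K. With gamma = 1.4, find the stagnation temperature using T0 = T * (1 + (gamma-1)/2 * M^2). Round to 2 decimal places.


Step 1: (gamma-1)/2 = 0.2
Step 2: M^2 = 4.7089
Step 3: 1 + 0.2 * 4.7089 = 1.94178
Step 4: T0 = 267.5 * 1.94178 = 519.43 K

519.43


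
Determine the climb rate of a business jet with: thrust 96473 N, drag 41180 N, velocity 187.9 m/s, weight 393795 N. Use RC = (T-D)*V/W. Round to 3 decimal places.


Step 1: Excess thrust = T - D = 96473 - 41180 = 55293 N
Step 2: Excess power = 55293 * 187.9 = 10389554.7 W
Step 3: RC = 10389554.7 / 393795 = 26.383 m/s

26.383


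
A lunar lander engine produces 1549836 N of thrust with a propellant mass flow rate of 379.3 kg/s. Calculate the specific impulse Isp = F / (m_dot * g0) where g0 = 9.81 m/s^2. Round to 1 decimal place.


Step 1: m_dot * g0 = 379.3 * 9.81 = 3720.93
Step 2: Isp = 1549836 / 3720.93 = 416.5 s

416.5


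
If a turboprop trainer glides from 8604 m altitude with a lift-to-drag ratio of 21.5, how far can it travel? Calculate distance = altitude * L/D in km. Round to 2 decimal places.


Step 1: Glide distance = altitude * L/D = 8604 * 21.5 = 184986.0 m
Step 2: Convert to km: 184986.0 / 1000 = 184.99 km

184.99


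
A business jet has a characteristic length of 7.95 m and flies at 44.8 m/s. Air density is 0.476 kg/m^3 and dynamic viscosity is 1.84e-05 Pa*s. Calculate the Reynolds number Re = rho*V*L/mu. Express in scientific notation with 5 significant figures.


Step 1: Numerator = rho * V * L = 0.476 * 44.8 * 7.95 = 169.53216
Step 2: Re = 169.53216 / 1.84e-05
Step 3: Re = 9.2137e+06

9.2137e+06


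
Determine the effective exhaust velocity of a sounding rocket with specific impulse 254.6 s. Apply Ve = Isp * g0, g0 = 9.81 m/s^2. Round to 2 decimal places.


Step 1: Ve = Isp * g0 = 254.6 * 9.81
Step 2: Ve = 2497.63 m/s

2497.63


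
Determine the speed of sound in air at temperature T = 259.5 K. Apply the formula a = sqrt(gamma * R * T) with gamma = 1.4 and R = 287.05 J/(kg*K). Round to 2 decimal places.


Step 1: gamma * R * T = 1.4 * 287.05 * 259.5 = 104285.265
Step 2: a = sqrt(104285.265) = 322.93 m/s

322.93


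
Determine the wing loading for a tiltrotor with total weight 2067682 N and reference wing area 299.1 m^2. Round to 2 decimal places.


Step 1: Wing loading = W / S = 2067682 / 299.1
Step 2: Wing loading = 6913.01 N/m^2

6913.01


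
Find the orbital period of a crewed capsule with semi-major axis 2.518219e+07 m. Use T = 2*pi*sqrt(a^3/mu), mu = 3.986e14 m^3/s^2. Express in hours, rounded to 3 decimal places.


Step 1: a^3 / mu = 1.596910e+22 / 3.986e14 = 4.006297e+07
Step 2: sqrt(4.006297e+07) = 6329.532 s
Step 3: T = 2*pi * 6329.532 = 39769.62 s
Step 4: T in hours = 39769.62 / 3600 = 11.047 hours

11.047


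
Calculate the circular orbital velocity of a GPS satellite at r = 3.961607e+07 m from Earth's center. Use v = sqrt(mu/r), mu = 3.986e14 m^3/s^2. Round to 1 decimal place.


Step 1: mu / r = 3.986e14 / 3.961607e+07 = 10061573.4978
Step 2: v = sqrt(10061573.4978) = 3172.0 m/s

3172.0


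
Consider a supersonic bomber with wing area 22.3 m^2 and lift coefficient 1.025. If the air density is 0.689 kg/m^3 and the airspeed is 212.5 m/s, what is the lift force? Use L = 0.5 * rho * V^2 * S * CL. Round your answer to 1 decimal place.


Step 1: Calculate dynamic pressure q = 0.5 * 0.689 * 212.5^2 = 0.5 * 0.689 * 45156.25 = 15556.3281 Pa
Step 2: Multiply by wing area and lift coefficient: L = 15556.3281 * 22.3 * 1.025
Step 3: L = 346906.1172 * 1.025 = 355578.8 N

355578.8


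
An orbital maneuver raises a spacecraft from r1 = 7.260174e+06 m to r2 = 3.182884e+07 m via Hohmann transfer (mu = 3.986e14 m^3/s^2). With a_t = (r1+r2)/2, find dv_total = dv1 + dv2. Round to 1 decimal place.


Step 1: Transfer semi-major axis a_t = (7.260174e+06 + 3.182884e+07) / 2 = 1.954451e+07 m
Step 2: v1 (circular at r1) = sqrt(mu/r1) = 7409.61 m/s
Step 3: v_t1 = sqrt(mu*(2/r1 - 1/a_t)) = 9455.69 m/s
Step 4: dv1 = |9455.69 - 7409.61| = 2046.08 m/s
Step 5: v2 (circular at r2) = 3538.82 m/s, v_t2 = 2156.85 m/s
Step 6: dv2 = |3538.82 - 2156.85| = 1381.97 m/s
Step 7: Total delta-v = 2046.08 + 1381.97 = 3428.1 m/s

3428.1
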